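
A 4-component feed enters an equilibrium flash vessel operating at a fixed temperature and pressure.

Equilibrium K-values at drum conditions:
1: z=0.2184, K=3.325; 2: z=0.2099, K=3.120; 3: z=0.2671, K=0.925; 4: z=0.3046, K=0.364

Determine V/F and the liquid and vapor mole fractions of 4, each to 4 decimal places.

Material balance + equilibrium reduce to Σ zᵢ(Kᵢ−1)/(1+V/F(Kᵢ−1)) = 0.
Feasibility: ΣzᵢKᵢ = 1.7390, Σzᵢ/Kᵢ = 1.2585 — both > 1, two phases present.
Newton iteration, V/F⁰ = 0.46:
  V/F = 0.4600: g = 0.17606, g' = -0.7653 → V/F = 0.6901
  V/F = 0.6901: g = 0.00927, g' = -0.7226 → V/F = 0.7029
Converged at V/F = 0.7029.
Compositions from xᵢ = zᵢ/(1+V/F(Kᵢ−1)), yᵢ = Kᵢxᵢ:
  1: x = 0.0829, y = 0.2757
  2: x = 0.0843, y = 0.2630
  3: x = 0.2820, y = 0.2608
  4: x = 0.5508, y = 0.2005

V/F = 0.7029, x_4 = 0.5508, y_4 = 0.2005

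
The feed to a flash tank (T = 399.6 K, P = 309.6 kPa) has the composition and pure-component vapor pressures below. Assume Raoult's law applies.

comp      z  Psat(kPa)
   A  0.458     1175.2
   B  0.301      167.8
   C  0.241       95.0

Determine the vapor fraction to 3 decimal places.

ψ = 0.602

Raoult's law: Kᵢ = Pᵢˢᵃᵗ/P = Pᵢˢᵃᵗ/309.6.
  K_A = 1175.2/309.6 = 3.79587, K_B = 167.8/309.6 = 0.54199, K_C = 95.0/309.6 = 0.30685
Newton–Raphson from ψ = 0.59:
  ψ = 0.590: g = 0.0117, g' = -0.960 → ψ = 0.602
Converged at ψ = 0.602.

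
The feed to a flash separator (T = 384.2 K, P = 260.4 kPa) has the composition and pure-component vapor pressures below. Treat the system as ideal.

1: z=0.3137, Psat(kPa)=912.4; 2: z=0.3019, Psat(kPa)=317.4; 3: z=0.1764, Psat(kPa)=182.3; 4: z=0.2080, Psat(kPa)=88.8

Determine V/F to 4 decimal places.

V/F = 0.7346

Raoult's law: Kᵢ = Pᵢˢᵃᵗ/P = Pᵢˢᵃᵗ/260.4.
  K_1 = 912.4/260.4 = 3.503840, K_2 = 317.4/260.4 = 1.218894, K_3 = 182.3/260.4 = 0.700077, K_4 = 88.8/260.4 = 0.341014
Rachford–Rice: g(V/F) = Σ zᵢ(Kᵢ−1)/(1+V/F(Kᵢ−1)) = 0.
g(0) = ΣzᵢKᵢ − 1 = 0.6616 and g(1) = 1 − Σzᵢ/Kᵢ = -0.1991, so a root lies in (0, 1).
Iterate (Newton) starting at V/F = 0.38:
  V/F = 0.3800: g = 0.22093, g' = -0.7097 → V/F = 0.6913
  V/F = 0.6913: g = 0.02651, g' = -0.6046 → V/F = 0.7351
  V/F = 0.7351: g = -0.00032, g' = -0.6204 → V/F = 0.7346
Converged at V/F = 0.7346.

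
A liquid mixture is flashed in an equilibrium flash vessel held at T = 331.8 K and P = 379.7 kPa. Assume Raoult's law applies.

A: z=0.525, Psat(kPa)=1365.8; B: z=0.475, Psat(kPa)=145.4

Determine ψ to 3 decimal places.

ψ = 0.668

Raoult's law: Kᵢ = Pᵢˢᵃᵗ/P = Pᵢˢᵃᵗ/379.7.
  K_A = 1365.8/379.7 = 3.59705, K_B = 145.4/379.7 = 0.38293
Iterate (Newton) starting at ψ = 0.5:
  ψ = 0.500: g = 0.1693, g' = -1.049 → ψ = 0.661
  ψ = 0.661: g = 0.0064, g' = -0.996 → ψ = 0.668
Converged at ψ = 0.668.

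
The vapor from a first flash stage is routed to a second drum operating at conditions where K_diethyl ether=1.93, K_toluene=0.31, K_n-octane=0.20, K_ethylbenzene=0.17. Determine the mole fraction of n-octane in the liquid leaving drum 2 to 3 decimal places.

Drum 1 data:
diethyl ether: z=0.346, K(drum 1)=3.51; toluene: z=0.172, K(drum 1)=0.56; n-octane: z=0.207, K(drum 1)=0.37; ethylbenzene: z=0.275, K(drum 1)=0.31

Drum 1:
Let ψ₁ = V/F and solve Σ zᵢ(Kᵢ−1)/(1+ψ₁(Kᵢ−1)) = 0.
g(0) = ΣzᵢKᵢ − 1 = 0.473 and g(1) = 1 − Σzᵢ/Kᵢ = -0.852, so a root lies in (0, 1).
Iterate (Newton) starting at ψ₁ = 0.48:
  ψ₁ = 0.480: g = -0.1727, g' = -0.963 → ψ₁ = 0.301
  ψ₁ = 0.301: g = 0.0073, g' = -1.086 → ψ₁ = 0.307
  ψ₁ = 0.307: g = 0.0000, g' = -1.076 → ψ₁ = 0.308
Converged at ψ₁ = 0.308.
Drum-1 compositions:
  diethyl ether: x = 0.195, y = 0.685
  toluene: x = 0.199, y = 0.111
  n-octane: x = 0.257, y = 0.095
  ethylbenzene: x = 0.349, y = 0.108
Drum-2 feed = drum-1 vapor: z₂ = (0.6854, 0.1114, 0.0950, 0.1082).
Drum 2:
Newton iteration, ψ₂⁰ = 0.49:
  ψ₂ = 0.490: g = 0.0454, g' = -0.777 → ψ₂ = 0.548
  ψ₂ = 0.548: g = -0.0018, g' = -0.841 → ψ₂ = 0.546
Converged at ψ₂ = 0.546.
  diethyl ether: x = 0.454, y = 0.877
  toluene: x = 0.179, y = 0.055
  n-octane: x = 0.169, y = 0.034
  ethylbenzene: x = 0.198, y = 0.034

x_n-octane (drum 2) = 0.169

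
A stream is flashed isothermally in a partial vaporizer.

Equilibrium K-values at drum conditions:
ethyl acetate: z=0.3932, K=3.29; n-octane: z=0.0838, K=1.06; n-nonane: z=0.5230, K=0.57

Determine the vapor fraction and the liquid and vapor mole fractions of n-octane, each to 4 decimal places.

ψ = 0.7586, x_n-octane = 0.0802, y_n-octane = 0.0850

Let ψ = V/F and solve Σ zᵢ(Kᵢ−1)/(1+ψ(Kᵢ−1)) = 0.
Feasibility: ΣzᵢKᵢ = 1.6806, Σzᵢ/Kᵢ = 1.1161 — both > 1, two phases present.
Iterate (Newton) starting at ψ = 0.5:
  ψ = 0.5000: g = 0.13818, g' = -0.6054 → ψ = 0.7283
  ψ = 0.7283: g = 0.01493, g' = -0.4950 → ψ = 0.7584
  ψ = 0.7584: g = 0.00010, g' = -0.4885 → ψ = 0.7586
Converged at ψ = 0.7586.
Compositions from xᵢ = zᵢ/(1+ψ(Kᵢ−1)), yᵢ = Kᵢxᵢ:
  ethyl acetate: x = 0.1436, y = 0.4726
  n-octane: x = 0.0802, y = 0.0850
  n-nonane: x = 0.7762, y = 0.4424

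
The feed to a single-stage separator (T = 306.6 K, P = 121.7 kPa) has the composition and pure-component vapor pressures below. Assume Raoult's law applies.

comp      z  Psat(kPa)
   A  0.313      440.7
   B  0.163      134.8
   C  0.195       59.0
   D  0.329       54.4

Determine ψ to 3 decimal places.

ψ = 0.478

Raoult's law: Kᵢ = Pᵢˢᵃᵗ/P = Pᵢˢᵃᵗ/121.7.
  K_A = 440.7/121.7 = 3.62120, K_B = 134.8/121.7 = 1.10764, K_C = 59.0/121.7 = 0.48480, K_D = 54.4/121.7 = 0.44700
Newton iteration, ψ⁰ = 0.46:
  ψ = 0.460: g = 0.0130, g' = -0.714 → ψ = 0.478
Converged at ψ = 0.478.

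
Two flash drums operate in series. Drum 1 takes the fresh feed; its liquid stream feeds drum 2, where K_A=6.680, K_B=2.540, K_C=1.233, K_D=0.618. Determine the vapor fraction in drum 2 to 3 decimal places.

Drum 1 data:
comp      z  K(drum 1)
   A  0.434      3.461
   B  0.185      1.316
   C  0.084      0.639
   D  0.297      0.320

V/F (drum 2) = 0.727

Drum 1:
Newton iteration, ψ₁⁰ = 0.5:
  ψ₁ = 0.500: g = 0.1863, g' = -0.874 → ψ₁ = 0.713
  ψ₁ = 0.713: g = 0.0023, g' = -0.896 → ψ₁ = 0.716
Converged at ψ₁ = 0.716.
Drum-1 compositions:
  A: x = 0.157, y = 0.544
  B: x = 0.151, y = 0.199
  C: x = 0.113, y = 0.072
  D: x = 0.579, y = 0.185
Drum-2 feed = drum-1 liquid: z₂ = (0.1571, 0.1509, 0.1133, 0.5787).
Drum 2:
Material balance + equilibrium reduce to Σ zᵢ(Kᵢ−1)/(1+ψ₂(Kᵢ−1)) = 0.
Feasibility: ΣzᵢKᵢ = 1.930, Σzᵢ/Kᵢ = 1.111 — both > 1, two phases present.
Newton iteration, ψ₂⁰ = 0.5:
  ψ₂ = 0.500: g = 0.1141, g' = -0.592 → ψ₂ = 0.693
  ψ₂ = 0.693: g = 0.0154, g' = -0.453 → ψ₂ = 0.727
Converged at ψ₂ = 0.727.
  A: x = 0.031, y = 0.205
  B: x = 0.071, y = 0.181
  C: x = 0.097, y = 0.119
  D: x = 0.801, y = 0.495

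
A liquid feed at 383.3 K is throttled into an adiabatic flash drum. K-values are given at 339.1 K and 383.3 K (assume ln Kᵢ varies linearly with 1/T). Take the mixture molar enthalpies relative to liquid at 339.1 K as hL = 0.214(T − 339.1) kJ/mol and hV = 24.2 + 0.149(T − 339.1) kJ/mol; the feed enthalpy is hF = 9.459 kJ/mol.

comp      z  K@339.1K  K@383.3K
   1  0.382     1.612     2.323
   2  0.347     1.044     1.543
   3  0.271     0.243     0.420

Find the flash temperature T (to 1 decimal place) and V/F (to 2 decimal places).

T = 346.3 K, V/F = 0.33

Adiabatic flash: solve Rachford–Rice at each trial T, then check hF = ψ·hV(T) + (1−ψ)·hL(T).
  T = 339.1 K: K = (1.612, 1.044, 0.243), RR gives ψ = 0.143, H_out = 3.468 kJ/mol
  T = 383.3 K: K = (2.323, 1.543, 0.420), RR gives ψ = 0.947, H_out = 29.657 kJ/mol
  T = 361.2 K: K = (1.957, 1.284, 0.325), RR gives ψ = 0.617, H_out = 18.784 kJ/mol
  T = 350.1 K: K = (1.781, 1.161, 0.282), RR gives ψ = 0.416, H_out = 12.132 kJ/mol
  T = 344.6 K: K = (1.696, 1.102, 0.262), RR gives ψ = 0.293, H_out = 8.162 kJ/mol
  T = 347.4 K: K = (1.739, 1.132, 0.272), RR gives ψ = 0.358, H_out = 10.257 kJ/mol
  T = 346.0 K: K = (1.717, 1.117, 0.267), RR gives ψ = 0.326, H_out = 9.231 kJ/mol
Linear interpolation between T = 346.0 (H_out = 9.231) and T = 347.4 (H_out = 10.257) on hF = 9.459 gives T ≈ 346.3 K, at which ψ = 0.33.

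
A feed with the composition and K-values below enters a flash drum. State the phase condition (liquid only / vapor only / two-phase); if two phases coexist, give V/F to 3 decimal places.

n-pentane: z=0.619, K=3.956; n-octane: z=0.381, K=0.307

ΣzᵢKᵢ = 2.566; Σzᵢ/Kᵢ = 1.398.
Both exceed 1, so a two-phase solution exists.
Rachford–Rice: g(ψ) = Σ zᵢ(Kᵢ−1)/(1+ψ(Kᵢ−1)) = 0.
Iterate (Newton) starting at ψ = 0.67:
  ψ = 0.670: g = 0.1210, g' = -1.246 → ψ = 0.767
  ψ = 0.767: g = -0.0037, g' = -1.341 → ψ = 0.764
Converged at ψ = 0.764.

two-phase, V/F = 0.764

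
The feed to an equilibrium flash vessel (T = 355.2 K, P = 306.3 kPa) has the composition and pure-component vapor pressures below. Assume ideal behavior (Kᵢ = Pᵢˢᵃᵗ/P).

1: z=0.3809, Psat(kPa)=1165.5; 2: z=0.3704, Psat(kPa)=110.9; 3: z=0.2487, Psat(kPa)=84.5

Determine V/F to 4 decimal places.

Raoult's law: Kᵢ = Pᵢˢᵃᵗ/P = Pᵢˢᵃᵗ/306.3.
  K_1 = 1165.5/306.3 = 3.805093, K_2 = 110.9/306.3 = 0.362063, K_3 = 84.5/306.3 = 0.275873
Material balance + equilibrium reduce to Σ zᵢ(Kᵢ−1)/(1+V/F(Kᵢ−1)) = 0.
Feasibility: ΣzᵢKᵢ = 1.6521, Σzᵢ/Kᵢ = 2.0246 — both > 1, two phases present.
Newton–Raphson from V/F = 0.55:
  V/F = 0.5500: g = -0.24311, g' = -1.1814 → V/F = 0.3442
  V/F = 0.3442: g = 0.00092, g' = -1.2546 → V/F = 0.3450
Converged at V/F = 0.3450.

V/F = 0.3450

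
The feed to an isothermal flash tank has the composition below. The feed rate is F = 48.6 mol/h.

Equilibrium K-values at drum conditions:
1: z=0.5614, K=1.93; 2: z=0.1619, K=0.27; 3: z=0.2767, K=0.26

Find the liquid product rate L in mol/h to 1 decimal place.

Newton–Raphson from ψ = 0.63:
  ψ = 0.6300: g = -0.27319, g' = -1.0206 → ψ = 0.3623
  ψ = 0.3623: g = -0.04994, g' = -0.7140 → ψ = 0.2924
  ψ = 0.2924: g = -0.00106, g' = -0.6863 → ψ = 0.2908
Converged at ψ = 0.2908.
Then V = ψ·F = 0.2908·48.6 = 14.1 mol/h and L = F − V = 34.5 mol/h.

L = 34.5 mol/h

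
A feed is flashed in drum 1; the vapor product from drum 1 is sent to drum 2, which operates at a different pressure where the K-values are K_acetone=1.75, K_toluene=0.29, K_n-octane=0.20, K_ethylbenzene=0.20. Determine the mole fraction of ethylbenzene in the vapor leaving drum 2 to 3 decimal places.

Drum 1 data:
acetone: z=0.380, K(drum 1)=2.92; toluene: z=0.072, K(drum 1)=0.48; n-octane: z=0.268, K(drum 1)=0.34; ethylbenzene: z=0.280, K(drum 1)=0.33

y_ethylbenzene (drum 2) = 0.042

Drum 1:
Iterate (Newton) starting at ψ₁ = 0.5:
  ψ₁ = 0.500: g = -0.2245, g' = -0.944 → ψ₁ = 0.262
  ψ₁ = 0.262: g = 0.0003, g' = -1.001 → ψ₁ = 0.263
Converged at ψ₁ = 0.263.
Drum-1 compositions:
  acetone: x = 0.253, y = 0.738
  toluene: x = 0.083, y = 0.040
  n-octane: x = 0.324, y = 0.110
  ethylbenzene: x = 0.340, y = 0.112
Drum-2 feed = drum-1 vapor: z₂ = (0.7376, 0.0400, 0.1102, 0.1121).
Drum 2:
Newton–Raphson from ψ₂ = 0.34:
  ψ₂ = 0.340: g = 0.1590, g' = -0.567 → ψ₂ = 0.620
  ψ₂ = 0.620: g = -0.0264, g' = -0.819 → ψ₂ = 0.588
  ψ₂ = 0.588: g = -0.0009, g' = -0.767 → ψ₂ = 0.587
Converged at ψ₂ = 0.587.
  acetone: x = 0.512, y = 0.896
  toluene: x = 0.069, y = 0.020
  n-octane: x = 0.208, y = 0.042
  ethylbenzene: x = 0.211, y = 0.042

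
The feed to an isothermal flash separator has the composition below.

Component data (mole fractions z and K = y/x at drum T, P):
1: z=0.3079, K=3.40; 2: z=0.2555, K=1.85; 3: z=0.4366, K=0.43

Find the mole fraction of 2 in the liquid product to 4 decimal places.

Newton–Raphson from ψ = 0.5:
  ψ = 0.5000: g = 0.14024, g' = -0.7348 → ψ = 0.6908
  ψ = 0.6908: g = 0.00432, g' = -0.7103 → ψ = 0.6969
Converged at ψ = 0.6969.
Compositions from xᵢ = zᵢ/(1+ψ(Kᵢ−1)), yᵢ = Kᵢxᵢ:
  1: x = 0.1152, y = 0.3917
  2: x = 0.1605, y = 0.2968
  3: x = 0.7243, y = 0.3115

x_2 = 0.1605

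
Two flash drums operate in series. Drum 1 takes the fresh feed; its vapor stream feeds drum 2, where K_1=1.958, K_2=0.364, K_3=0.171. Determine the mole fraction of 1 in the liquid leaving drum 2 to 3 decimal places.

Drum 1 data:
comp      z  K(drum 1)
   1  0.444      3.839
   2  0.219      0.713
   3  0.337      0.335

x_1 (drum 2) = 0.435

Drum 1:
Material balance + equilibrium reduce to Σ zᵢ(Kᵢ−1)/(1+ψ₁(Kᵢ−1)) = 0.
Feasibility: ΣzᵢKᵢ = 1.974, Σzᵢ/Kᵢ = 1.429 — both > 1, two phases present.
Newton iteration, ψ₁⁰ = 0.58:
  ψ₁ = 0.580: g = 0.0361, g' = -0.932 → ψ₁ = 0.619
Converged at ψ₁ = 0.619.
Drum-1 compositions:
  1: x = 0.161, y = 0.618
  2: x = 0.266, y = 0.190
  3: x = 0.573, y = 0.192
Drum-2 feed = drum-1 vapor: z₂ = (0.6183, 0.1899, 0.1918).
Drum 2:
Rachford–Rice: g(ψ₂) = Σ zᵢ(Kᵢ−1)/(1+ψ₂(Kᵢ−1)) = 0.
g(0) = ΣzᵢKᵢ − 1 = 0.313 and g(1) = 1 − Σzᵢ/Kᵢ = -0.959, so a root lies in (0, 1).
Iterate (Newton) starting at ψ₂ = 0.5:
  ψ₂ = 0.500: g = -0.0482, g' = -0.809 → ψ₂ = 0.440
  ψ₂ = 0.440: g = -0.0017, g' = -0.756 → ψ₂ = 0.438
Converged at ψ₂ = 0.438.
  1: x = 0.435, y = 0.853
  2: x = 0.263, y = 0.096
  3: x = 0.301, y = 0.052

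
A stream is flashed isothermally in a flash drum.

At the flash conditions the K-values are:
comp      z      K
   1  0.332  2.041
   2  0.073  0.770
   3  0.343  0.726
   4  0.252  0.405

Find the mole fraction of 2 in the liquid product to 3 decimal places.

Let ψ = V/F and solve Σ zᵢ(Kᵢ−1)/(1+ψ(Kᵢ−1)) = 0.
g(0) = ΣzᵢKᵢ − 1 = 0.085 and g(1) = 1 − Σzᵢ/Kᵢ = -0.352, so a root lies in (0, 1).
Newton iteration, ψ⁰ = 0.61:
  ψ = 0.610: g = -0.1564, g' = -0.397 → ψ = 0.216
  ψ = 0.216: g = -0.0074, g' = -0.391 → ψ = 0.197
Converged at ψ = 0.197.
Compositions from xᵢ = zᵢ/(1+ψ(Kᵢ−1)), yᵢ = Kᵢxᵢ:
  1: x = 0.275, y = 0.562
  2: x = 0.076, y = 0.059
  3: x = 0.363, y = 0.263
  4: x = 0.285, y = 0.116

x_2 = 0.076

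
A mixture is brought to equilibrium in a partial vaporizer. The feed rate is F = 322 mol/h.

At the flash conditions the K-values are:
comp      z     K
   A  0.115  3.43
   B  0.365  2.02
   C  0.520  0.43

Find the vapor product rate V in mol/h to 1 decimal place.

Rachford–Rice: g(β) = Σ zᵢ(Kᵢ−1)/(1+β(Kᵢ−1)) = 0.
g(0) = ΣzᵢKᵢ − 1 = 0.355 and g(1) = 1 − Σzᵢ/Kᵢ = -0.424, so a root lies in (0, 1).
Newton iteration, β⁰ = 0.42:
  β = 0.420: g = 0.0092, g' = -0.644 → β = 0.434
Converged at β = 0.434.
Then V = β·F = 0.4344·322 = 139.9 mol/h and L = F − V = 182.1 mol/h.

V = 139.9 mol/h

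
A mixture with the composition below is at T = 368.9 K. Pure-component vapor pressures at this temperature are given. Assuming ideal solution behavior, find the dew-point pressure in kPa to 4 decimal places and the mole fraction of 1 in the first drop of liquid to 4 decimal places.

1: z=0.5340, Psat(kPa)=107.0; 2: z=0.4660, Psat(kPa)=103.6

Pdew = 105.3883 kPa, x_1 = 0.5260

At the dew point ψ → 1, so Σzᵢ/Kᵢ = 1 with Kᵢ = Pᵢˢᵃᵗ/P ⇒ 1/P = Σzᵢ/Pᵢˢᵃᵗ.
1/P = 0.5340/107.0 + 0.4660/103.6 = 0.0094887 ⇒ P = 105.3883 kPa
xᵢ = zᵢP/Pᵢˢᵃᵗ ⇒ x_1 = 0.5340·105.3883/107.0 = 0.5260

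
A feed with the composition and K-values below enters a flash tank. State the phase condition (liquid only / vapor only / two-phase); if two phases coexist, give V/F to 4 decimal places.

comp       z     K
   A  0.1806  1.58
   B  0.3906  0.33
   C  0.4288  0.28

ΣzᵢKᵢ = 0.5343; Σzᵢ/Kᵢ = 2.8294.
Since ΣzᵢKᵢ < 1 the mixture is below its bubble point — single liquid phase.

liquid only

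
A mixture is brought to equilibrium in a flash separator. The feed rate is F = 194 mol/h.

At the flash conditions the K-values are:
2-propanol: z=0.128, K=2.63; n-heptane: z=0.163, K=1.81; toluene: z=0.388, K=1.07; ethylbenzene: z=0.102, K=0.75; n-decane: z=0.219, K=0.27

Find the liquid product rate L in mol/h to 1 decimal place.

Material balance + equilibrium reduce to Σ zᵢ(Kᵢ−1)/(1+ψ(Kᵢ−1)) = 0.
Feasibility: ΣzᵢKᵢ = 1.182, Σzᵢ/Kᵢ = 1.448 — both > 1, two phases present.
Newton iteration, ψ⁰ = 0.41:
  ψ = 0.410: g = -0.0060, g' = -0.430 → ψ = 0.396
Converged at ψ = 0.396.
Then V = ψ·F = 0.3960·194 = 76.8 mol/h and L = F − V = 117.2 mol/h.

L = 117.2 mol/h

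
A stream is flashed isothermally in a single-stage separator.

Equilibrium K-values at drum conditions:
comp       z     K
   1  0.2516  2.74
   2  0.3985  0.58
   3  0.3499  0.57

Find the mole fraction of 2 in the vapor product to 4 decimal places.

Rachford–Rice: g(V/F) = Σ zᵢ(Kᵢ−1)/(1+V/F(Kᵢ−1)) = 0.
g(0) = ΣzᵢKᵢ − 1 = 0.1200 and g(1) = 1 − Σzᵢ/Kᵢ = -0.3928, so a root lies in (0, 1).
Newton–Raphson from V/F = 0.6:
  V/F = 0.6000: g = -0.21235, g' = -0.4255 → V/F = 0.1009
  V/F = 0.1009: g = 0.04034, g' = -0.6985 → V/F = 0.1587
  V/F = 0.1587: g = 0.00228, g' = -0.6230 → V/F = 0.1623
Converged at V/F = 0.1623.
Compositions from xᵢ = zᵢ/(1+V/F(Kᵢ−1)), yᵢ = Kᵢxᵢ:
  1: x = 0.1962, y = 0.5375
  2: x = 0.4277, y = 0.2480
  3: x = 0.3762, y = 0.2144

y_2 = 0.2480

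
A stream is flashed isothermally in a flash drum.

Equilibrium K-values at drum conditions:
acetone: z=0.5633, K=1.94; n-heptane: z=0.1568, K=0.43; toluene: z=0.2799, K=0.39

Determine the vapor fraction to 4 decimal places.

Let ψ = V/F and solve Σ zᵢ(Kᵢ−1)/(1+ψ(Kᵢ−1)) = 0.
g(0) = ΣzᵢKᵢ − 1 = 0.2694 and g(1) = 1 − Σzᵢ/Kᵢ = -0.3727, so a root lies in (0, 1).
Iterate (Newton) starting at ψ = 0.5:
  ψ = 0.5000: g = -0.01046, g' = -0.5456 → ψ = 0.4808
  ψ = 0.4808: g = -0.00004, g' = -0.5413 → ψ = 0.4807
Converged at ψ = 0.4807.

ψ = 0.4807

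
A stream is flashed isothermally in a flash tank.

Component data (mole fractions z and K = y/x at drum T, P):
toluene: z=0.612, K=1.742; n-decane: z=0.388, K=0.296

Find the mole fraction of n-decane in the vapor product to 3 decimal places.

Rachford–Rice: g(V/F) = Σ zᵢ(Kᵢ−1)/(1+V/F(Kᵢ−1)) = 0.
g(0) = ΣzᵢKᵢ − 1 = 0.181 and g(1) = 1 − Σzᵢ/Kᵢ = -0.662, so a root lies in (0, 1).
Iterate (Newton) starting at V/F = 0.57:
  V/F = 0.570: g = -0.1371, g' = -0.703 → V/F = 0.375
  V/F = 0.375: g = -0.0158, g' = -0.561 → V/F = 0.347
  V/F = 0.347: g = -0.0002, g' = -0.550 → V/F = 0.346
Converged at V/F = 0.346.
Compositions from xᵢ = zᵢ/(1+V/F(Kᵢ−1)), yᵢ = Kᵢxᵢ:
  toluene: x = 0.487, y = 0.848
  n-decane: x = 0.513, y = 0.152

y_n-decane = 0.152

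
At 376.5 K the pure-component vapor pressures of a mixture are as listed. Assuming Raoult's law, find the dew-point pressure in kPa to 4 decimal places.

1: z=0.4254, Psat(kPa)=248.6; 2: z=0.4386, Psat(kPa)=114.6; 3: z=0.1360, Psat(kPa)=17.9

Pdew = 76.1257 kPa

At the dew point ψ → 1, so Σzᵢ/Kᵢ = 1 with Kᵢ = Pᵢˢᵃᵗ/P ⇒ 1/P = Σzᵢ/Pᵢˢᵃᵗ.
1/P = 0.4254/248.6 + 0.4386/114.6 + 0.1360/17.9 = 0.0131362 ⇒ P = 76.1257 kPa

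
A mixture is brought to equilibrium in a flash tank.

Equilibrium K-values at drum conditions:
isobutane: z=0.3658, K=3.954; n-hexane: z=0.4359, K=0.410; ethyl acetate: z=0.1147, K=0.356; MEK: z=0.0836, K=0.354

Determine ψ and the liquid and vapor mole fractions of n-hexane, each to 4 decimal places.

Newton iteration, ψ⁰ = 0.5:
  ψ = 0.5000: g = -0.11727, g' = -1.0051 → ψ = 0.3833
  ψ = 0.3833: g = 0.00455, g' = -1.1009 → ψ = 0.3875
Converged at ψ = 0.3875.
Compositions from xᵢ = zᵢ/(1+ψ(Kᵢ−1)), yᵢ = Kᵢxᵢ:
  isobutane: x = 0.1706, y = 0.6744
  n-hexane: x = 0.5651, y = 0.2317
  ethyl acetate: x = 0.1528, y = 0.0544
  MEK: x = 0.1115, y = 0.0395

ψ = 0.3875, x_n-hexane = 0.5651, y_n-hexane = 0.2317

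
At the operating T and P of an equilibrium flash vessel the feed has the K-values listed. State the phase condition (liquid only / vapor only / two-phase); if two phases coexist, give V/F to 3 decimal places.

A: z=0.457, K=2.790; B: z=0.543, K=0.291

ΣzᵢKᵢ = 1.433; Σzᵢ/Kᵢ = 2.030.
Both exceed 1, so a two-phase solution exists.
Material balance + equilibrium reduce to Σ zᵢ(Kᵢ−1)/(1+ψ(Kᵢ−1)) = 0.
Newton iteration, ψ⁰ = 0.5:
  ψ = 0.500: g = -0.1647, g' = -1.063 → ψ = 0.345
  ψ = 0.345: g = -0.0039, g' = -1.038 → ψ = 0.341
Converged at ψ = 0.341.

two-phase, V/F = 0.341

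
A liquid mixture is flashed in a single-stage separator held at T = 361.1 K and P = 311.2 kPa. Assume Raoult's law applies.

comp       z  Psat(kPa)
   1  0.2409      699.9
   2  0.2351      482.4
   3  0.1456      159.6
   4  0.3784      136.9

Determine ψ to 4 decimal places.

Raoult's law: Kᵢ = Pᵢˢᵃᵗ/P = Pᵢˢᵃᵗ/311.2.
  K_1 = 699.9/311.2 = 2.249036, K_2 = 482.4/311.2 = 1.550129, K_3 = 159.6/311.2 = 0.512853, K_4 = 136.9/311.2 = 0.439910
Iterate (Newton) starting at ψ = 0.5:
  ψ = 0.5000: g = -0.10149, g' = -0.4756 → ψ = 0.2866
  ψ = 0.2866: g = -0.00160, g' = -0.4720 → ψ = 0.2832
Converged at ψ = 0.2832.

ψ = 0.2832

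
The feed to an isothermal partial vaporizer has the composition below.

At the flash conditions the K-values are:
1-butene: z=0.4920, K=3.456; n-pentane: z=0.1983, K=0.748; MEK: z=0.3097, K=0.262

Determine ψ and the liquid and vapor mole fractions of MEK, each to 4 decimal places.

ψ = 0.6185, x_MEK = 0.5698, y_MEK = 0.1493

Rachford–Rice: g(ψ) = Σ zᵢ(Kᵢ−1)/(1+ψ(Kᵢ−1)) = 0.
g(0) = ΣzᵢKᵢ − 1 = 0.9298 and g(1) = 1 − Σzᵢ/Kᵢ = -0.5895, so a root lies in (0, 1).
Iterate (Newton) starting at ψ = 0.5:
  ψ = 0.5000: g = 0.12296, g' = -1.0380 → ψ = 0.6185
Converged at ψ = 0.6185.
Compositions from xᵢ = zᵢ/(1+ψ(Kᵢ−1)), yᵢ = Kᵢxᵢ:
  1-butene: x = 0.1953, y = 0.6750
  n-pentane: x = 0.2349, y = 0.1757
  MEK: x = 0.5698, y = 0.1493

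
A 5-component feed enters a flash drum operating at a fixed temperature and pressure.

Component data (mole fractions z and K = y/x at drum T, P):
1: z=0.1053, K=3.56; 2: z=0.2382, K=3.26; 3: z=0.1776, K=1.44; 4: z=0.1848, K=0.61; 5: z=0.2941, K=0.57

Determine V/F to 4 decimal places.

Newton iteration, V/F⁰ = 0.47:
  V/F = 0.4700: g = 0.20141, g' = -0.5794 → V/F = 0.8176
  V/F = 0.8176: g = 0.03281, g' = -0.4307 → V/F = 0.8938
  V/F = 0.8938: g = 0.00028, g' = -0.4246 → V/F = 0.8945
Converged at V/F = 0.8945.

V/F = 0.8945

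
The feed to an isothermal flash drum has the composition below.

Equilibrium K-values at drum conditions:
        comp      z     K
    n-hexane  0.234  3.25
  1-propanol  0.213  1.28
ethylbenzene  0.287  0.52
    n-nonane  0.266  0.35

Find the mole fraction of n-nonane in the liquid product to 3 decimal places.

x_n-nonane = 0.328

Material balance + equilibrium reduce to Σ zᵢ(Kᵢ−1)/(1+β(Kᵢ−1)) = 0.
g(0) = ΣzᵢKᵢ − 1 = 0.275 and g(1) = 1 − Σzᵢ/Kᵢ = -0.550, so a root lies in (0, 1).
Newton–Raphson from β = 0.5:
  β = 0.500: g = -0.1373, g' = -0.636 → β = 0.284
  β = 0.284: g = 0.0048, g' = -0.713 → β = 0.291
Converged at β = 0.291.
Compositions from xᵢ = zᵢ/(1+β(Kᵢ−1)), yᵢ = Kᵢxᵢ:
  n-hexane: x = 0.141, y = 0.460
  1-propanol: x = 0.197, y = 0.252
  ethylbenzene: x = 0.334, y = 0.173
  n-nonane: x = 0.328, y = 0.115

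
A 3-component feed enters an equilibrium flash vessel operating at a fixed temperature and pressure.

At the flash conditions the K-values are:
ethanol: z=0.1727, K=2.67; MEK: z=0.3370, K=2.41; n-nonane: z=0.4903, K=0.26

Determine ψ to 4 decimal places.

Material balance + equilibrium reduce to Σ zᵢ(Kᵢ−1)/(1+ψ(Kᵢ−1)) = 0.
Check two-phase: ΣzᵢKᵢ = 1.4008 > 1 and Σzᵢ/Kᵢ = 2.0903 > 1, so g(0) = 0.4008 > 0 and g(1) = -1.0903 < 0.
Newton–Raphson from ψ = 0.5:
  ψ = 0.5000: g = -0.14004, g' = -1.0500 → ψ = 0.3666
  ψ = 0.3666: g = -0.00577, g' = -0.9821 → ψ = 0.3607
Converged at ψ = 0.3607.

ψ = 0.3607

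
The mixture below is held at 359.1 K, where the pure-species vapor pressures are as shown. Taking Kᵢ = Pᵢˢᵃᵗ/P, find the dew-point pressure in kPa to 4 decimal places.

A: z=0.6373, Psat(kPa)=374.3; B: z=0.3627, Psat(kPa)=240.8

Pdew = 311.6358 kPa

At the dew point ψ → 1, so Σzᵢ/Kᵢ = 1 with Kᵢ = Pᵢˢᵃᵗ/P ⇒ 1/P = Σzᵢ/Pᵢˢᵃᵗ.
1/P = 0.6373/374.3 + 0.3627/240.8 = 0.0032089 ⇒ P = 311.6358 kPa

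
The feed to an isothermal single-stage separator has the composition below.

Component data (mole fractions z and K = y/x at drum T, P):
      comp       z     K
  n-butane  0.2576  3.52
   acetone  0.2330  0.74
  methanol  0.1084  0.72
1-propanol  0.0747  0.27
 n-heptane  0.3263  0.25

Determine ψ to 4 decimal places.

Let ψ = V/F and solve Σ zᵢ(Kᵢ−1)/(1+ψ(Kᵢ−1)) = 0.
Check two-phase: ΣzᵢKᵢ = 1.2590 > 1 and Σzᵢ/Kᵢ = 2.1205 > 1, so g(0) = 0.2590 > 0 and g(1) = -1.1205 < 0.
Newton–Raphson from ψ = 0.5:
  ψ = 0.5000: g = -0.29513, g' = -0.9212 → ψ = 0.1796
  ψ = 0.1796: g = 0.00578, g' = -1.0999 → ψ = 0.1849
Converged at ψ = 0.1849.

ψ = 0.1849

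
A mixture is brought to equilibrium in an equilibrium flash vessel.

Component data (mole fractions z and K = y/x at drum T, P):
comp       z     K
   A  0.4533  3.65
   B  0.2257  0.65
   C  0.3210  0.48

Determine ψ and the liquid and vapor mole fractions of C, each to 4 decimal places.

Iterate (Newton) starting at ψ = 0.68:
  ψ = 0.6800: g = 0.06681, g' = -0.6608 → ψ = 0.7811
  ψ = 0.7811: g = 0.00148, g' = -0.6363 → ψ = 0.7834
Converged at ψ = 0.7834.
Compositions from xᵢ = zᵢ/(1+ψ(Kᵢ−1)), yᵢ = Kᵢxᵢ:
  A: x = 0.1474, y = 0.5379
  B: x = 0.3110, y = 0.2021
  C: x = 0.5417, y = 0.2600

ψ = 0.7834, x_C = 0.5417, y_C = 0.2600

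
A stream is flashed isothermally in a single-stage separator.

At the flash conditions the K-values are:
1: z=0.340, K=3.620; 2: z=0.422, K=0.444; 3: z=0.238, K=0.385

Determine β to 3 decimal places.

Let β = V/F and solve Σ zᵢ(Kᵢ−1)/(1+β(Kᵢ−1)) = 0.
Check two-phase: ΣzᵢKᵢ = 1.510 > 1 and Σzᵢ/Kᵢ = 1.663 > 1, so g(0) = 0.510 > 0 and g(1) = -0.663 < 0.
Newton iteration, β⁰ = 0.37:
  β = 0.370: g = -0.0326, g' = -0.959 → β = 0.336
  β = 0.336: g = 0.0007, g' = -1.000 → β = 0.337
Converged at β = 0.337.

β = 0.337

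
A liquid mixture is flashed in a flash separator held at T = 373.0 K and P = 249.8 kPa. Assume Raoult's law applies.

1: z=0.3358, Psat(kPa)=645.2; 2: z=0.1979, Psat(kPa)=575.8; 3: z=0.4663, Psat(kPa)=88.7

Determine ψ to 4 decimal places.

ψ = 0.5113

Raoult's law: Kᵢ = Pᵢˢᵃᵗ/P = Pᵢˢᵃᵗ/249.8.
  K_1 = 645.2/249.8 = 2.582866, K_2 = 575.8/249.8 = 2.305044, K_3 = 88.7/249.8 = 0.355084
Newton–Raphson from ψ = 0.5:
  ψ = 0.5000: g = 0.00915, g' = -0.8081 → ψ = 0.5113
Converged at ψ = 0.5113.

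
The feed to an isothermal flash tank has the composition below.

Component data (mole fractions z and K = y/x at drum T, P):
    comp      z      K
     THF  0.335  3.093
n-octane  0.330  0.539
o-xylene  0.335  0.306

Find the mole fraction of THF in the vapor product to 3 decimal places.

y_THF = 0.673

Material balance + equilibrium reduce to Σ zᵢ(Kᵢ−1)/(1+ψ(Kᵢ−1)) = 0.
Check two-phase: ΣzᵢKᵢ = 1.317 > 1 and Σzᵢ/Kᵢ = 1.815 > 1, so g(0) = 0.317 > 0 and g(1) = -0.815 < 0.
Iterate (Newton) starting at ψ = 0.52:
  ψ = 0.520: g = -0.2281, g' = -0.853 → ψ = 0.253
  ψ = 0.253: g = 0.0047, g' = -0.955 → ψ = 0.257
Converged at ψ = 0.257.
Compositions from xᵢ = zᵢ/(1+ψ(Kᵢ−1)), yᵢ = Kᵢxᵢ:
  THF: x = 0.218, y = 0.673
  n-octane: x = 0.374, y = 0.202
  o-xylene: x = 0.408, y = 0.125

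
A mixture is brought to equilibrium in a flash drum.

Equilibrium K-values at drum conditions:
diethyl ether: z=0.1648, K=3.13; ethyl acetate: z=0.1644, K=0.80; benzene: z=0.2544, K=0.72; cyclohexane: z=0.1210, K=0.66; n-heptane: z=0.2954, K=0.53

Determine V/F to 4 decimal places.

Rachford–Rice: g(V/F) = Σ zᵢ(Kᵢ−1)/(1+V/F(Kᵢ−1)) = 0.
Feasibility: ΣzᵢKᵢ = 1.0669, Σzᵢ/Kᵢ = 1.3522 — both > 1, two phases present.
Iterate (Newton) starting at V/F = 0.5:
  V/F = 0.5000: g = -0.18043, g' = -0.3422 → V/F = 0.0000
  V/F = 0.0000: g = 0.06693, g' = -0.8534 → V/F = 0.0784
  V/F = 0.0784: g = 0.00812, g' = -0.6617 → V/F = 0.0907
  V/F = 0.0907: g = 0.00014, g' = -0.6391 → V/F = 0.0909
Converged at V/F = 0.0909.

V/F = 0.0909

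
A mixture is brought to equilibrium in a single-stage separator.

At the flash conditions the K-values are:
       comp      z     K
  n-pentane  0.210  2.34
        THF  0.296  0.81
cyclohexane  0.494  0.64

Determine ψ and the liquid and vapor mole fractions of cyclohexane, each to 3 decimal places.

Rachford–Rice: g(ψ) = Σ zᵢ(Kᵢ−1)/(1+ψ(Kᵢ−1)) = 0.
g(0) = ΣzᵢKᵢ − 1 = 0.047 and g(1) = 1 − Σzᵢ/Kᵢ = -0.227, so a root lies in (0, 1).
Iterate (Newton) starting at ψ = 0.53:
  ψ = 0.530: g = -0.1178, g' = -0.240 → ψ = 0.039
  ψ = 0.039: g = 0.0303, g' = -0.417 → ψ = 0.112
  ψ = 0.112: g = 0.0020, g' = -0.366 → ψ = 0.117
Converged at ψ = 0.117.
Compositions from xᵢ = zᵢ/(1+ψ(Kᵢ−1)), yᵢ = Kᵢxᵢ:
  n-pentane: x = 0.181, y = 0.425
  THF: x = 0.303, y = 0.245
  cyclohexane: x = 0.516, y = 0.330

ψ = 0.117, x_cyclohexane = 0.516, y_cyclohexane = 0.330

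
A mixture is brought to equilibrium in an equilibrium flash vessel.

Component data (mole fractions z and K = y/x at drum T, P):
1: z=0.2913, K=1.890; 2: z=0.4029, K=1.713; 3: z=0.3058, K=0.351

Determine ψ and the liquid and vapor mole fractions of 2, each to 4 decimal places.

Rachford–Rice: g(ψ) = Σ zᵢ(Kᵢ−1)/(1+ψ(Kᵢ−1)) = 0.
g(0) = ΣzᵢKᵢ − 1 = 0.3481 and g(1) = 1 − Σzᵢ/Kᵢ = -0.2606, so a root lies in (0, 1).
Newton iteration, ψ⁰ = 0.44:
  ψ = 0.4400: g = 0.12718, g' = -0.4902 → ψ = 0.6995
  ψ = 0.6995: g = -0.01199, g' = -0.6108 → ψ = 0.6798
  ψ = 0.6798: g = -0.00016, g' = -0.5950 → ψ = 0.6796
Converged at ψ = 0.6796.
Compositions from xᵢ = zᵢ/(1+ψ(Kᵢ−1)), yᵢ = Kᵢxᵢ:
  1: x = 0.1815, y = 0.3431
  2: x = 0.2714, y = 0.4649
  3: x = 0.5471, y = 0.1920

ψ = 0.6796, x_2 = 0.2714, y_2 = 0.4649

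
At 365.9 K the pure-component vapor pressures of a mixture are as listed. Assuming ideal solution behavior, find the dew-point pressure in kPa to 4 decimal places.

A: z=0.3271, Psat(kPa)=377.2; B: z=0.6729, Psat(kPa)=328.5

Pdew = 342.9848 kPa

At the dew point ψ → 1, so Σzᵢ/Kᵢ = 1 with Kᵢ = Pᵢˢᵃᵗ/P ⇒ 1/P = Σzᵢ/Pᵢˢᵃᵗ.
1/P = 0.3271/377.2 + 0.6729/328.5 = 0.0029156 ⇒ P = 342.9848 kPa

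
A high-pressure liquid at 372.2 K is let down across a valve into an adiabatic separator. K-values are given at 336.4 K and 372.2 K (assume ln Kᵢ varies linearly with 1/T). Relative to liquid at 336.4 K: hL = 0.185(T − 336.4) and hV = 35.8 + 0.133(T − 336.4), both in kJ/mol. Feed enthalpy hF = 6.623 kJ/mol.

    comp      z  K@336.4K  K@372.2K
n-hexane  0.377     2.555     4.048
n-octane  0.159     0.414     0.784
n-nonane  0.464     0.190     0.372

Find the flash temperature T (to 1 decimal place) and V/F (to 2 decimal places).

T = 341.5 K, V/F = 0.16

Adiabatic flash: solve Rachford–Rice at each trial T, then check hF = ψ·hV(T) + (1−ψ)·hL(T).
  T = 336.4 K: K = (2.555, 0.414, 0.190), RR gives ψ = 0.099, H_out = 3.561 kJ/mol
  T = 372.2 K: K = (4.048, 0.784, 0.372), RR gives ψ = 0.492, H_out = 23.306 kJ/mol
  T = 354.3 K: K = (3.254, 0.579, 0.270), RR gives ψ = 0.297, H_out = 13.676 kJ/mol
  T = 345.4 K: K = (2.894, 0.492, 0.228), RR gives ψ = 0.204, H_out = 8.866 kJ/mol
  T = 340.9 K: K = (2.722, 0.452, 0.208), RR gives ψ = 0.154, H_out = 6.294 kJ/mol
  T = 343.1 K: K = (2.805, 0.471, 0.218), RR gives ψ = 0.179, H_out = 7.568 kJ/mol
Linear interpolation between T = 340.9 (H_out = 6.294) and T = 343.1 (H_out = 7.568) on hF = 6.623 gives T ≈ 341.5 K, at which ψ = 0.16.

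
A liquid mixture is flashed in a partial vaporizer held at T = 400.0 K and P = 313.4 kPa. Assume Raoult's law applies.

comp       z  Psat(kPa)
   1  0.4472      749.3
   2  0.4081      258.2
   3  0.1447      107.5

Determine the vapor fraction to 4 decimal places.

Raoult's law: Kᵢ = Pᵢˢᵃᵗ/P = Pᵢˢᵃᵗ/313.4.
  K_1 = 749.3/313.4 = 2.390874, K_2 = 258.2/313.4 = 0.823867, K_3 = 107.5/313.4 = 0.343012
Newton–Raphson from ψ = 0.67:
  ψ = 0.6700: g = 0.07065, g' = -0.4474 → ψ = 0.8279
  ψ = 0.8279: g = -0.00351, g' = -0.5045 → ψ = 0.8210
  ψ = 0.8210: g = -0.00002, g' = -0.5002 → ψ = 0.8209
Converged at ψ = 0.8209.

ψ = 0.8209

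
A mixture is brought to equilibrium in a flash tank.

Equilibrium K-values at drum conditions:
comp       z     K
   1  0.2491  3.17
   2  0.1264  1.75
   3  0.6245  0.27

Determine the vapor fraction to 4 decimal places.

Iterate (Newton) starting at ψ = 0.5:
  ψ = 0.5000: g = -0.38973, g' = -1.1328 → ψ = 0.1559
  ψ = 0.1559: g = -0.02571, g' = -1.1356 → ψ = 0.1333
  ψ = 0.1333: g = 0.00041, g' = -1.1728 → ψ = 0.1337
Converged at ψ = 0.1337.

ψ = 0.1337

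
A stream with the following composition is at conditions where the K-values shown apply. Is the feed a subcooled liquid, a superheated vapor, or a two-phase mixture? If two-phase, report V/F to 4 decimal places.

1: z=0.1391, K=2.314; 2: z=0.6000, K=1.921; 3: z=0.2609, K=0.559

ΣzᵢKᵢ = 1.6203; Σzᵢ/Kᵢ = 0.8392.
Since Σzᵢ/Kᵢ < 1 the mixture is above its dew point — single vapor phase.

superheated vapor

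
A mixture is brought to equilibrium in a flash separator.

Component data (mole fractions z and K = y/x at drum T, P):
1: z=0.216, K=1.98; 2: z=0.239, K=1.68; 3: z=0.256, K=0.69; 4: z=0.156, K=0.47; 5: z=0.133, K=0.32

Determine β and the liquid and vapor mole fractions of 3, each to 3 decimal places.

β = 0.298, x_3 = 0.282, y_3 = 0.195

Rachford–Rice: g(β) = Σ zᵢ(Kᵢ−1)/(1+β(Kᵢ−1)) = 0.
Feasibility: ΣzᵢKᵢ = 1.122, Σzᵢ/Kᵢ = 1.370 — both > 1, two phases present.
Iterate (Newton) starting at β = 0.5:
  β = 0.500: g = -0.0801, g' = -0.412 → β = 0.305
  β = 0.305: g = -0.0030, g' = -0.389 → β = 0.298
Converged at β = 0.298.
Compositions from xᵢ = zᵢ/(1+β(Kᵢ−1)), yᵢ = Kᵢxᵢ:
  1: x = 0.167, y = 0.331
  2: x = 0.199, y = 0.334
  3: x = 0.282, y = 0.195
  4: x = 0.185, y = 0.087
  5: x = 0.167, y = 0.053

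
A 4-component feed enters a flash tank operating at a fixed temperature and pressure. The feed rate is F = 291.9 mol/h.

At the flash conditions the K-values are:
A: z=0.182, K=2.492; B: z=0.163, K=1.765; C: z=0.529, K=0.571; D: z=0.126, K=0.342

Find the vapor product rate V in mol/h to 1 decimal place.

V = 43.3 mol/h

Let ψ = V/F and solve Σ zᵢ(Kᵢ−1)/(1+ψ(Kᵢ−1)) = 0.
Check two-phase: ΣzᵢKᵢ = 1.086 > 1 and Σzᵢ/Kᵢ = 1.460 > 1, so g(0) = 0.086 > 0 and g(1) = -0.460 < 0.
Iterate (Newton) starting at ψ = 0.69:
  ψ = 0.690: g = -0.2588, g' = -0.519 → ψ = 0.191
  ψ = 0.191: g = -0.0219, g' = -0.505 → ψ = 0.148
Converged at ψ = 0.148.
Then V = ψ·F = 0.1485·291.9 = 43.3 mol/h and L = F − V = 248.6 mol/h.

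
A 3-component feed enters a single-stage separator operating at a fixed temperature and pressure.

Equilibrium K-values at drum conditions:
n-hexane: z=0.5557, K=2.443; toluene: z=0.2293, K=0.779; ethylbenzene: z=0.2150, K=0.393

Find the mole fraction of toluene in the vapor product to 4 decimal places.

Material balance + equilibrium reduce to Σ zᵢ(Kᵢ−1)/(1+ψ(Kᵢ−1)) = 0.
Feasibility: ΣzᵢKᵢ = 1.6207, Σzᵢ/Kᵢ = 1.0689 — both > 1, two phases present.
Newton iteration, ψ⁰ = 0.64:
  ψ = 0.6400: g = 0.14444, g' = -0.5398 → ψ = 0.9076
  ψ = 0.9076: g = -0.00681, g' = -0.6272 → ψ = 0.8967
Converged at ψ = 0.8967.
Compositions from xᵢ = zᵢ/(1+ψ(Kᵢ−1)), yᵢ = Kᵢxᵢ:
  n-hexane: x = 0.2423, y = 0.5918
  toluene: x = 0.2860, y = 0.2228
  ethylbenzene: x = 0.4718, y = 0.1854

y_toluene = 0.2228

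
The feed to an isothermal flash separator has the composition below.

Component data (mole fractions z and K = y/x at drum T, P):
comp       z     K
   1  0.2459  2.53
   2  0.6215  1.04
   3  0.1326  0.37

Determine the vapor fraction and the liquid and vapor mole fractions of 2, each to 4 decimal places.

Newton–Raphson from ψ = 0.5:
  ψ = 0.5000: g = 0.11558, g' = -0.2979 → ψ = 0.8880
  ψ = 0.8880: g = -0.00609, g' = -0.3755 → ψ = 0.8718
  ψ = 0.8718: g = -0.00008, g' = -0.3656 → ψ = 0.8715
Converged at ψ = 0.8715.
Compositions from xᵢ = zᵢ/(1+ψ(Kᵢ−1)), yᵢ = Kᵢxᵢ:
  1: x = 0.1054, y = 0.2666
  2: x = 0.6006, y = 0.6246
  3: x = 0.2941, y = 0.1088

ψ = 0.8715, x_2 = 0.6006, y_2 = 0.6246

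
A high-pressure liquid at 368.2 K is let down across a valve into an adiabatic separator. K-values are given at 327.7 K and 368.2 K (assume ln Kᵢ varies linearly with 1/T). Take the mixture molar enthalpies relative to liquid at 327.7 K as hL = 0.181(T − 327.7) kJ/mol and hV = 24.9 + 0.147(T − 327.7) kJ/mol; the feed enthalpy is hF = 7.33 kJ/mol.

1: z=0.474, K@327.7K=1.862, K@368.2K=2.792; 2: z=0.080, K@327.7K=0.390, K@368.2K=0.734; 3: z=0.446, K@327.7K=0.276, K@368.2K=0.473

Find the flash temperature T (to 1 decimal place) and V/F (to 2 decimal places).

Adiabatic flash: solve Rachford–Rice at each trial T, then check hF = ψ·hV(T) + (1−ψ)·hL(T).
  T = 327.7 K: K = (1.862, 0.390, 0.276), RR gives ψ = 0.060, H_out = 1.505 kJ/mol
  T = 368.2 K: K = (2.792, 0.734, 0.473), RR gives ψ = 0.665, H_out = 22.968 kJ/mol
  T = 347.9 K: K = (2.306, 0.545, 0.367), RR gives ψ = 0.377, H_out = 12.779 kJ/mol
  T = 337.8 K: K = (2.079, 0.463, 0.320), RR gives ψ = 0.231, H_out = 7.508 kJ/mol
  T = 332.8 K: K = (1.970, 0.426, 0.298), RR gives ψ = 0.151, H_out = 4.669 kJ/mol
  T = 335.3 K: K = (2.024, 0.444, 0.308), RR gives ψ = 0.192, H_out = 6.115 kJ/mol
  T = 336.6 K: K = (2.052, 0.454, 0.314), RR gives ψ = 0.213, H_out = 6.845 kJ/mol
Linear interpolation between T = 336.6 (H_out = 6.845) and T = 337.8 (H_out = 7.508) on hF = 7.33 gives T ≈ 337.5 K, at which ψ = 0.23.

T = 337.5 K, V/F = 0.23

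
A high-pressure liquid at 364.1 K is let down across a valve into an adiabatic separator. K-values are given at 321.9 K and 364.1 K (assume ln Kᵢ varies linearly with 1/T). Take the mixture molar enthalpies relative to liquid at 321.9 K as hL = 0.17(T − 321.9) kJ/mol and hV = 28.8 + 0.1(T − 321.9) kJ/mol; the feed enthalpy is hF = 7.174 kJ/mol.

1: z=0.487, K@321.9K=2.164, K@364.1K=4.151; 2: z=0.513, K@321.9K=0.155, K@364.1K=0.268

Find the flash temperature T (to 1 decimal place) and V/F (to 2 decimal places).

T = 327.8 K, V/F = 0.22

Adiabatic flash: solve Rachford–Rice at each trial T, then check hF = ψ·hV(T) + (1−ψ)·hL(T).
  T = 321.9 K: K = (2.164, 0.155), RR gives ψ = 0.136, H_out = 3.906 kJ/mol
  T = 364.1 K: K = (4.151, 0.268), RR gives ψ = 0.502, H_out = 20.161 kJ/mol
  T = 343.0 K: K = (3.058, 0.207), RR gives ψ = 0.365, H_out = 13.561 kJ/mol
  T = 332.4 K: K = (2.584, 0.180), RR gives ψ = 0.270, H_out = 9.365 kJ/mol
  T = 327.1 K: K = (2.366, 0.167), RR gives ψ = 0.209, H_out = 6.833 kJ/mol
  T = 329.8 K: K = (2.476, 0.174), RR gives ψ = 0.242, H_out = 8.170 kJ/mol
  T = 328.5 K: K = (2.423, 0.170), RR gives ψ = 0.226, H_out = 7.540 kJ/mol
Linear interpolation between T = 327.1 (H_out = 6.833) and T = 328.5 (H_out = 7.540) on hF = 7.174 gives T ≈ 327.8 K, at which ψ = 0.22.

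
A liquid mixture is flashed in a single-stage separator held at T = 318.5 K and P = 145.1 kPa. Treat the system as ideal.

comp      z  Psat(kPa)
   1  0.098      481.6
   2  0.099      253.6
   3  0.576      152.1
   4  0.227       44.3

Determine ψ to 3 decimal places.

Raoult's law: Kᵢ = Pᵢˢᵃᵗ/P = Pᵢˢᵃᵗ/145.1.
  K_1 = 481.6/145.1 = 3.31909, K_2 = 253.6/145.1 = 1.74776, K_3 = 152.1/145.1 = 1.04824, K_4 = 44.3/145.1 = 0.30531
Let ψ = V/F and solve Σ zᵢ(Kᵢ−1)/(1+ψ(Kᵢ−1)) = 0.
g(0) = ΣzᵢKᵢ − 1 = 0.171 and g(1) = 1 − Σzᵢ/Kᵢ = -0.379, so a root lies in (0, 1).
Newton–Raphson from ψ = 0.5:
  ψ = 0.500: g = -0.0554, g' = -0.401 → ψ = 0.362
  ψ = 0.362: g = -0.0015, g' = -0.387 → ψ = 0.358
Converged at ψ = 0.358.

ψ = 0.358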